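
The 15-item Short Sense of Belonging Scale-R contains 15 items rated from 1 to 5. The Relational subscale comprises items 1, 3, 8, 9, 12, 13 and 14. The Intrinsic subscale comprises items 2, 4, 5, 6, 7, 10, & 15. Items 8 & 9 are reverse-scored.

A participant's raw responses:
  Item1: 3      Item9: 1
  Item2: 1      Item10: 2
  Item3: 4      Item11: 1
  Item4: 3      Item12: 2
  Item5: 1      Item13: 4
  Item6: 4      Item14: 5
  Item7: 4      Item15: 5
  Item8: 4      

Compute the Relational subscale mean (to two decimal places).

Relational items: 1, 3, 8, 9, 12, 13, 14.
Of these, items 8 and 9 are reverse-scored; reversed = (1+5) − raw = 6 − raw.
  item 1: 3
  item 3: 4
  item 8: 6 − 4 = 2
  item 9: 6 − 1 = 5
  item 12: 2
  item 13: 4
  item 14: 5
Sum = 3 + 4 + 2 + 5 + 2 + 4 + 5 = 25
Mean = 25 / 7 = 3.57

3.57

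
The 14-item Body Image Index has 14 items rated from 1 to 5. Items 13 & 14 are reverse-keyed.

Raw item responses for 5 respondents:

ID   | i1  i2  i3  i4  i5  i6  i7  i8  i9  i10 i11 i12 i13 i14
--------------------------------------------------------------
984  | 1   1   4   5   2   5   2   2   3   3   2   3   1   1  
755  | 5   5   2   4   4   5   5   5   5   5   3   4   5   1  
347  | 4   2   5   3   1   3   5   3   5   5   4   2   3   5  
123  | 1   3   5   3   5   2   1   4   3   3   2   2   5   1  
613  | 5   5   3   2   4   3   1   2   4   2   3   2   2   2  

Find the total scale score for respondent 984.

Respondent 984 raw: 1, 1, 4, 5, 2, 5, 2, 2, 3, 3, 2, 3, 1, 1.
Reverse-coded (on a 1–5 scale, reversed = 6 − raw):
  item 1: 1
  item 2: 1
  item 3: 4
  item 4: 5
  item 5: 2
  item 6: 5
  item 7: 2
  item 8: 2
  item 9: 3
  item 10: 3
  item 11: 2
  item 12: 3
  item 13: 6 − 1 = 5
  item 14: 6 − 1 = 5
Sum = 1 + 1 + 4 + 5 + 2 + 5 + 2 + 2 + 3 + 3 + 2 + 3 + 5 + 5 = 43

43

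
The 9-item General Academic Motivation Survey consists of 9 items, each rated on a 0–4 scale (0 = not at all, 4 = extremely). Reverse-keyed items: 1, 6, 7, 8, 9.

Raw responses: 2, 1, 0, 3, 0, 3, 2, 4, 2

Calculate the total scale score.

Reverse-keyed items use 4 − raw:
  item 1: 4 − 2 = 2
  item 6: 4 − 3 = 1
  item 7: 4 − 2 = 2
  item 8: 4 − 4 = 0
  item 9: 4 − 2 = 2
Scored items: 2, 1, 0, 3, 0, 1, 2, 0, 2
Total = 2 + 1 + 0 + 3 + 0 + 1 + 2 + 0 + 2 = 11

11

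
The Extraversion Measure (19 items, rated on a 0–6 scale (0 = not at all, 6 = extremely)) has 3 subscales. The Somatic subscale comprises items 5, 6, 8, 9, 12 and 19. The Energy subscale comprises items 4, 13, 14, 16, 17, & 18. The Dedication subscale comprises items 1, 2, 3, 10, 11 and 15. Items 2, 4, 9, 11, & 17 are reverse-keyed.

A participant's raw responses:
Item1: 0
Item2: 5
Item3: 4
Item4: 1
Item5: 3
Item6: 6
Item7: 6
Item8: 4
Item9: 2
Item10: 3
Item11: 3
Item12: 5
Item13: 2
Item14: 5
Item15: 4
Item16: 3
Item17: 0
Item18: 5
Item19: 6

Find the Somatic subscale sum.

28

Somatic items: 5, 6, 8, 9, 12, 19.
Of these, item 9 is reverse-keyed; reversed = (0+6) − raw = 6 − raw.
  item 5: 3
  item 6: 6
  item 8: 4
  item 9: 6 − 2 = 4
  item 12: 5
  item 19: 6
Sum = 3 + 6 + 4 + 4 + 5 + 6 = 28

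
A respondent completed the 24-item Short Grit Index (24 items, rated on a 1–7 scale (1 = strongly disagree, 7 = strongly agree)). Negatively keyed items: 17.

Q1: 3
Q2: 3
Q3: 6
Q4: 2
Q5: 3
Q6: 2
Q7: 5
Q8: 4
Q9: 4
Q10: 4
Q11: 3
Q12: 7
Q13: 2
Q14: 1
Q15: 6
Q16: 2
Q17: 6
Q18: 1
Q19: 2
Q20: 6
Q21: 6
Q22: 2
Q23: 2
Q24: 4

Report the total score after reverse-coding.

Raw sum = 86. Negatively keyed items: 17; their raw sum = 6.
Each reversal replaces raw with 8 − raw, changing the total by 8 − 2·raw per item.
Total = 86 + 1·8 − 2·6 = 86 + 8 − 12 = 82

82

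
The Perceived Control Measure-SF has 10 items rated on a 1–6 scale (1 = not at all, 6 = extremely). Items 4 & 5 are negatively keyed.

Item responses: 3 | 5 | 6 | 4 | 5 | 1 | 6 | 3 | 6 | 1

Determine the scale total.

36

Apply reverse scoring (reversed = (1+6) − raw = 7 − raw):
  item 4: 7 − 4 = 3
  item 5: 7 − 5 = 2
Scored responses: 3, 5, 6, 3, 2, 1, 6, 3, 6, 1
Total = 3 + 5 + 6 + 3 + 2 + 1 + 6 + 3 + 6 + 1 = 36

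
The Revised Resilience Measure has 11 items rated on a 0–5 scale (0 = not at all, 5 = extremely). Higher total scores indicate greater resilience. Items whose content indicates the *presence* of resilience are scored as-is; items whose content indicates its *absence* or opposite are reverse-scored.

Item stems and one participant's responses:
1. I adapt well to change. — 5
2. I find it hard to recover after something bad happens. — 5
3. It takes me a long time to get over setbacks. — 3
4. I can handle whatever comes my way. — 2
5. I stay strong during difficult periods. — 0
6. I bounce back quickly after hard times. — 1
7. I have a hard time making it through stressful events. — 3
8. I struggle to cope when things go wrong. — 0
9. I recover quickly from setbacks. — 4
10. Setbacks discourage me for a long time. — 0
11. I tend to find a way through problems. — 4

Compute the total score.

30

Items 2, 3, 7, 8, 10 describe the absence/opposite of resilience → reverse-score.
reverse-coded value = 5 − response.
  item 1: 5
  item 2: 5 − 5 = 0
  item 3: 5 − 3 = 2
  item 4: 2
  item 5: 0
  item 6: 1
  item 7: 5 − 3 = 2
  item 8: 5 − 0 = 5
  item 9: 4
  item 10: 5 − 0 = 5
  item 11: 4
Total = 5 + 0 + 2 + 2 + 0 + 1 + 2 + 5 + 4 + 5 + 4 = 30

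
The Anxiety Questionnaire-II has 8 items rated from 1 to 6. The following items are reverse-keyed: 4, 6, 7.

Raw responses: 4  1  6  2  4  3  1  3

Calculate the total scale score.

33

Raw sum = 24. Reverse-keyed items: 4, 6, 7; their raw sum = 6.
Each reversal replaces raw with 7 − raw, changing the total by 7 − 2·raw per item.
Total = 24 + 3·7 − 2·6 = 24 + 21 − 12 = 33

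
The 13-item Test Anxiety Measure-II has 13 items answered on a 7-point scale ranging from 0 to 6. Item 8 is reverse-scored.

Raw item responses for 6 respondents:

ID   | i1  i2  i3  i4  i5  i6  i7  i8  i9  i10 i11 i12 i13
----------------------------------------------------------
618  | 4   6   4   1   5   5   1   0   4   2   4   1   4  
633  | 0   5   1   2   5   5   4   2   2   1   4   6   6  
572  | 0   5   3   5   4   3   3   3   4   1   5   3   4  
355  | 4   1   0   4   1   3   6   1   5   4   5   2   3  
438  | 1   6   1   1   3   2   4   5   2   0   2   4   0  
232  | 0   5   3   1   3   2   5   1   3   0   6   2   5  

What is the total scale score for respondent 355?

Respondent 355 raw: 4, 1, 0, 4, 1, 3, 6, 1, 5, 4, 5, 2, 3.
Reverse-coded (reverse-coded value = 6 − response):
  item 1: 4
  item 2: 1
  item 3: 0
  item 4: 4
  item 5: 1
  item 6: 3
  item 7: 6
  item 8: 6 − 1 = 5
  item 9: 5
  item 10: 4
  item 11: 5
  item 12: 2
  item 13: 3
Sum = 4 + 1 + 0 + 4 + 1 + 3 + 6 + 5 + 5 + 4 + 5 + 2 + 3 = 43

43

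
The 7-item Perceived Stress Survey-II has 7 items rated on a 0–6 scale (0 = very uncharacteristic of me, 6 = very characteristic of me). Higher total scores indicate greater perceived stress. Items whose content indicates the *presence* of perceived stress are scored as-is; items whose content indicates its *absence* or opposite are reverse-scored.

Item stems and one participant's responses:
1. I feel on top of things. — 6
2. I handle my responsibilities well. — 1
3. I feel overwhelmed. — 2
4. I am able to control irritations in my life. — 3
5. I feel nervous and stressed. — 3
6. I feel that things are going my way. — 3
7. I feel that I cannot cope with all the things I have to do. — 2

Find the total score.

18

Items 1, 2, 4, 6 describe the absence/opposite of perceived stress → reverse-score.
on a 0–6 scale, reversed = 6 − raw.
  item 1: 6 − 6 = 0
  item 2: 6 − 1 = 5
  item 3: 2
  item 4: 6 − 3 = 3
  item 5: 3
  item 6: 6 − 3 = 3
  item 7: 2
Total = 0 + 5 + 2 + 3 + 3 + 3 + 2 = 18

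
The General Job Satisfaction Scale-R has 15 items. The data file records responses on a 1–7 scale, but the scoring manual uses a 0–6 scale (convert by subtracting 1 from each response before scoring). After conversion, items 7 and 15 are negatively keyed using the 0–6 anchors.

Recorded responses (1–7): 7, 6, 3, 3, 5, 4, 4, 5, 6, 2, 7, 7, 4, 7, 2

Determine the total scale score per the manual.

61

Convert to 0–6: 6, 5, 2, 2, 4, 3, 3, 4, 5, 1, 6, 6, 3, 6, 1
Reverse-coded (on a 0–6 scale, reversed = 6 − raw):
  item 7: 6 − 3 = 3
  item 15: 6 − 1 = 5
Scored: 6, 5, 2, 2, 4, 3, 3, 4, 5, 1, 6, 6, 3, 6, 5
Total = 61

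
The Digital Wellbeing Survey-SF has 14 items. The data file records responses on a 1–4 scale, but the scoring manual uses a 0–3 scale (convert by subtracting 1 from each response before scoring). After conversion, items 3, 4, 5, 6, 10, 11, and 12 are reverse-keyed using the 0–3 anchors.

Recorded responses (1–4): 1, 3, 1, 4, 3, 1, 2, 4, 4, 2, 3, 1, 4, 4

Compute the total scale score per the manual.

28

Convert to 0–3: 0, 2, 0, 3, 2, 0, 1, 3, 3, 1, 2, 0, 3, 3
Reverse-coded (on a 0–3 scale, reversed = 3 − raw):
  item 3: 3 − 0 = 3
  item 4: 3 − 3 = 0
  item 5: 3 − 2 = 1
  item 6: 3 − 0 = 3
  item 10: 3 − 1 = 2
  item 11: 3 − 2 = 1
  item 12: 3 − 0 = 3
Scored: 0, 2, 3, 0, 1, 3, 1, 3, 3, 2, 1, 3, 3, 3
Total = 28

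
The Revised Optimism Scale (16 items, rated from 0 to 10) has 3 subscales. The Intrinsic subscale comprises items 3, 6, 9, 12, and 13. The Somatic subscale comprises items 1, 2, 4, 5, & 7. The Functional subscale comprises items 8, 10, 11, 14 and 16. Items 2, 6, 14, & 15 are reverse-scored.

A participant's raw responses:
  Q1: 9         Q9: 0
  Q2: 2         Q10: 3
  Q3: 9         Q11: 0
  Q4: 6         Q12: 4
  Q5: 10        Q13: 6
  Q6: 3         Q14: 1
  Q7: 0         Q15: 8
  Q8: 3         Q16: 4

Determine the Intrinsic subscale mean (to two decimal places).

Intrinsic items: 3, 6, 9, 12, 13.
Of these, item 6 is reverse-scored; reversed = (0+10) − raw = 10 − raw.
  item 3: 9
  item 6: 10 − 3 = 7
  item 9: 0
  item 12: 4
  item 13: 6
Sum = 9 + 7 + 0 + 4 + 6 = 26
Mean = 26 / 5 = 5.20

5.20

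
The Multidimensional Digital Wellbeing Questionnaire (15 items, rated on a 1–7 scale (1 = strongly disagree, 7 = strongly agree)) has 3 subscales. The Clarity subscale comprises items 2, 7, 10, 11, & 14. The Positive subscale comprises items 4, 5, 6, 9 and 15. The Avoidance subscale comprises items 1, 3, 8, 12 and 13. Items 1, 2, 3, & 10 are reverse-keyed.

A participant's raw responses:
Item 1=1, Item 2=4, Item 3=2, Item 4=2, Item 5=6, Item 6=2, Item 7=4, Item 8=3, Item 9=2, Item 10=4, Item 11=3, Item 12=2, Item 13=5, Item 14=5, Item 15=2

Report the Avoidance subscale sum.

23

Avoidance items: 1, 3, 8, 12, 13.
Of these, items 1 & 3 are reverse-keyed; reversed = (1+7) − raw = 8 − raw.
  item 1: 8 − 1 = 7
  item 3: 8 − 2 = 6
  item 8: 3
  item 12: 2
  item 13: 5
Sum = 7 + 6 + 3 + 2 + 5 = 23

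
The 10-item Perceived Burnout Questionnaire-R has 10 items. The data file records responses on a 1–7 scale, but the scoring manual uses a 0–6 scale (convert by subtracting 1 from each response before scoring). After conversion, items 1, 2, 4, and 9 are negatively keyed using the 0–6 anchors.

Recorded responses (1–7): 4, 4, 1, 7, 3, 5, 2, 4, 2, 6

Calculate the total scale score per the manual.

Convert to 0–6: 3, 3, 0, 6, 2, 4, 1, 3, 1, 5
Reverse-coded (on a 0–6 scale, reversed = 6 − raw):
  item 1: 6 − 3 = 3
  item 2: 6 − 3 = 3
  item 4: 6 − 6 = 0
  item 9: 6 − 1 = 5
Scored: 3, 3, 0, 0, 2, 4, 1, 3, 5, 5
Total = 26

26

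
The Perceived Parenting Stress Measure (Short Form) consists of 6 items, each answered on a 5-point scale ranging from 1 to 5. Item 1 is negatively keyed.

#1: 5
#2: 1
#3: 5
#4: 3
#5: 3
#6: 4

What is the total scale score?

Reversing item 1 with 6 − raw:
Total = (6−5) + 1 + 5 + 3 + 3 + 4
      = 1 + 1 + 5 + 3 + 3 + 4 = 17

17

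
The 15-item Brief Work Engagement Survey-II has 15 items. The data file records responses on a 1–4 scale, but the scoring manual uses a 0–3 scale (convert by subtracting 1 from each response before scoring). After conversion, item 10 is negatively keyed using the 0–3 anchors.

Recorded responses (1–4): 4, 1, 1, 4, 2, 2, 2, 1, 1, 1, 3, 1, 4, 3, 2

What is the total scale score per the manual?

Convert to 0–3: 3, 0, 0, 3, 1, 1, 1, 0, 0, 0, 2, 0, 3, 2, 1
Reverse-coded (reverse-coded value = 3 − response):
  item 10: 3 − 0 = 3
Scored: 3, 0, 0, 3, 1, 1, 1, 0, 0, 3, 2, 0, 3, 2, 1
Total = 20

20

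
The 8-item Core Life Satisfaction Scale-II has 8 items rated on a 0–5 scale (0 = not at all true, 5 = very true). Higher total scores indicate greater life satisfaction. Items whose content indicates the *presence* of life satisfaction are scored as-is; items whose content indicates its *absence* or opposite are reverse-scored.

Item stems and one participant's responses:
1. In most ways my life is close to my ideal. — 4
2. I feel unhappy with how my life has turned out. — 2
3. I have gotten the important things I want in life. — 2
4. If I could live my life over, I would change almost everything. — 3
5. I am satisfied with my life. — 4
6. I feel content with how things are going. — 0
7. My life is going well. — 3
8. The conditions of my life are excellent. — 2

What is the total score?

20

Items 2, 4 describe the absence/opposite of life satisfaction → reverse-score.
on a 0–5 scale, reversed = 5 − raw.
  item 1: 4
  item 2: 5 − 2 = 3
  item 3: 2
  item 4: 5 − 3 = 2
  item 5: 4
  item 6: 0
  item 7: 3
  item 8: 2
Total = 4 + 3 + 2 + 2 + 4 + 0 + 3 + 2 = 20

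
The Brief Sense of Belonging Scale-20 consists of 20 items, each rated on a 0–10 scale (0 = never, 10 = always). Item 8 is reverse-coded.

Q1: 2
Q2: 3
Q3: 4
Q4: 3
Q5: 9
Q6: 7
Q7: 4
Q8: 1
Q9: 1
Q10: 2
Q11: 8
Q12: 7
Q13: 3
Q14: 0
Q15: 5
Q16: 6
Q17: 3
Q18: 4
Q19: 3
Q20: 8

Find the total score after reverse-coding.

91

Apply reverse scoring (reversed = (0+10) − raw = 10 − raw):
  item 8: 10 − 1 = 9
After reverse-coding: 2, 3, 4, 3, 9, 7, 4, 9, 1, 2, 8, 7, 3, 0, 5, 6, 3, 4, 3, 8
Total = 2 + 3 + 4 + 3 + 9 + 7 + 4 + 9 + 1 + 2 + 8 + 7 + 3 + 0 + 5 + 6 + 3 + 4 + 3 + 8 = 91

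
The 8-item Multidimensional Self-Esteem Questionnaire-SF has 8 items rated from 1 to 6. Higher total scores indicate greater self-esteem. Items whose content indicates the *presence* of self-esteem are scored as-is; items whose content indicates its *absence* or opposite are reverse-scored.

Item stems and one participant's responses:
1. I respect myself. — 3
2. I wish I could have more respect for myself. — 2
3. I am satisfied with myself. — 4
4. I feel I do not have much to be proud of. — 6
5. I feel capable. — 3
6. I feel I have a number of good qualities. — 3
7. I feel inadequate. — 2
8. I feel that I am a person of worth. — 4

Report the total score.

Items 2, 4, 7 describe the absence/opposite of self-esteem → reverse-score.
reversed = (1+6) − raw = 7 − raw.
  item 1: 3
  item 2: 7 − 2 = 5
  item 3: 4
  item 4: 7 − 6 = 1
  item 5: 3
  item 6: 3
  item 7: 7 − 2 = 5
  item 8: 4
Total = 3 + 5 + 4 + 1 + 3 + 3 + 5 + 4 = 28

28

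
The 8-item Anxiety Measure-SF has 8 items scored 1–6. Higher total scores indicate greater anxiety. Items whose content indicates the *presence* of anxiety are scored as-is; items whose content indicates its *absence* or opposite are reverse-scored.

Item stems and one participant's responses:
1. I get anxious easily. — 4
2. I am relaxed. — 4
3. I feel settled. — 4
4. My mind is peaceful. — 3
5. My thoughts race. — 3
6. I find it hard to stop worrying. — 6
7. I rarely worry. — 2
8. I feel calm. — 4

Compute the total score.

31

Items 2, 3, 4, 7, 8 describe the absence/opposite of anxiety → reverse-score.
reverse-coded value = 7 − response.
  item 1: 4
  item 2: 7 − 4 = 3
  item 3: 7 − 4 = 3
  item 4: 7 − 3 = 4
  item 5: 3
  item 6: 6
  item 7: 7 − 2 = 5
  item 8: 7 − 4 = 3
Total = 4 + 3 + 3 + 4 + 3 + 6 + 5 + 3 = 31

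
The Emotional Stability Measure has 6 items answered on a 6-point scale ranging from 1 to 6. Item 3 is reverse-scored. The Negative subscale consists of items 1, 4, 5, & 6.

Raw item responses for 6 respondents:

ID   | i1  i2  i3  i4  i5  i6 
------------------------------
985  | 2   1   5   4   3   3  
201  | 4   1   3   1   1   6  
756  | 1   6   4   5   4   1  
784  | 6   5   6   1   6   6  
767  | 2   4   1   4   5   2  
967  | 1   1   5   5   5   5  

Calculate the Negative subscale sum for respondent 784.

19

Respondent 784 raw: 6, 5, 6, 1, 6, 6.
Negative items: 1, 4, 5, 6.
Reverse-coded (reversed = (1+6) − raw = 7 − raw):
  item 1: 6
  item 4: 1
  item 5: 6
  item 6: 6
Sum = 6 + 1 + 6 + 6 = 19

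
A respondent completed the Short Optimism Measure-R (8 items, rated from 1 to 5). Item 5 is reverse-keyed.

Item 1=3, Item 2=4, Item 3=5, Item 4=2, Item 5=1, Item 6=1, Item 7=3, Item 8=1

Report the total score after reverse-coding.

24

Raw sum = 20. Reverse-keyed items: 5; their raw sum = 1.
Each reversal replaces raw with 6 − raw, changing the total by 6 − 2·raw per item.
Total = 20 + 1·6 − 2·1 = 20 + 6 − 2 = 24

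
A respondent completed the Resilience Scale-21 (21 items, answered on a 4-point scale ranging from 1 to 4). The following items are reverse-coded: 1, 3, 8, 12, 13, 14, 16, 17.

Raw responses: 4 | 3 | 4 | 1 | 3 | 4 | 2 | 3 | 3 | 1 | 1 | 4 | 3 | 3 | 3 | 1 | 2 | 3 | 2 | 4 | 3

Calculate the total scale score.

Raw sum = 57. Reverse-coded items: 1, 3, 8, 12, 13, 14, 16, 17; their raw sum = 24.
Each reversal replaces raw with 5 − raw, changing the total by 5 − 2·raw per item.
Total = 57 + 8·5 − 2·24 = 57 + 40 − 48 = 49

49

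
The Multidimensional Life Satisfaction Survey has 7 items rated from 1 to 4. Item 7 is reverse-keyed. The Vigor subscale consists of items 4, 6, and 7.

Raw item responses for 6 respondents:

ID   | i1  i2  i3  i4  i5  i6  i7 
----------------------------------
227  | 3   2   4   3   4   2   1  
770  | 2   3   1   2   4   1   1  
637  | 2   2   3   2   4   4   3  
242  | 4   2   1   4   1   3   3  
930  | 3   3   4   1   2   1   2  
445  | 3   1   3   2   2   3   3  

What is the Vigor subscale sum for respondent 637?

8

Respondent 637 raw: 2, 2, 3, 2, 4, 4, 3.
Vigor items: 4, 6, 7.
Reverse-coded (reverse-coded value = 5 − response):
  item 4: 2
  item 6: 4
  item 7: 5 − 3 = 2
Sum = 2 + 4 + 2 = 8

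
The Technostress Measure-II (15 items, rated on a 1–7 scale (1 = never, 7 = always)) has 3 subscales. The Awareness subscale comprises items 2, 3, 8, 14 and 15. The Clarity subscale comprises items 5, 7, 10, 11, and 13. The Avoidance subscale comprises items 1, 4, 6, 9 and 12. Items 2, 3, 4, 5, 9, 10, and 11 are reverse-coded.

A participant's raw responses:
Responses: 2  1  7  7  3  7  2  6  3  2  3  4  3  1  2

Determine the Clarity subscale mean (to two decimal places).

4.20

Clarity items: 5, 7, 10, 11, 13.
Of these, items 5, 10, and 11 are reverse-coded; reversed = (1+7) − raw = 8 − raw.
  item 5: 8 − 3 = 5
  item 7: 2
  item 10: 8 − 2 = 6
  item 11: 8 − 3 = 5
  item 13: 3
Sum = 5 + 2 + 6 + 5 + 3 = 21
Mean = 21 / 5 = 4.20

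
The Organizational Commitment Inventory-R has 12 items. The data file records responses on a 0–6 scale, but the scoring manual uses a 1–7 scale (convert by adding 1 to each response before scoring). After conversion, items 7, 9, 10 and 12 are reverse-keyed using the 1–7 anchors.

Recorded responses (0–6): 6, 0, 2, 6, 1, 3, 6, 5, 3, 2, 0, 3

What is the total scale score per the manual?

Convert to 1–7: 7, 1, 3, 7, 2, 4, 7, 6, 4, 3, 1, 4
Reverse-coded (on a 1–7 scale, reversed = 8 − raw):
  item 7: 8 − 7 = 1
  item 9: 8 − 4 = 4
  item 10: 8 − 3 = 5
  item 12: 8 − 4 = 4
Scored: 7, 1, 3, 7, 2, 4, 1, 6, 4, 5, 1, 4
Total = 45

45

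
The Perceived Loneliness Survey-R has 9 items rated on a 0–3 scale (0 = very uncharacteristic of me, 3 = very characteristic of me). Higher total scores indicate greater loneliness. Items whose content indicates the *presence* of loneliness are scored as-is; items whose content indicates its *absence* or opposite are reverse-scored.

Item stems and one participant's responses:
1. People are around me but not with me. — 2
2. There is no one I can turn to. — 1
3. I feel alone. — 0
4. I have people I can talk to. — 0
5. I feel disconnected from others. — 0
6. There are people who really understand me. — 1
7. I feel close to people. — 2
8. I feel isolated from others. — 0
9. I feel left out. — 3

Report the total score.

Items 4, 6, 7 describe the absence/opposite of loneliness → reverse-score.
reverse-coded value = 3 − response.
  item 1: 2
  item 2: 1
  item 3: 0
  item 4: 3 − 0 = 3
  item 5: 0
  item 6: 3 − 1 = 2
  item 7: 3 − 2 = 1
  item 8: 0
  item 9: 3
Total = 2 + 1 + 0 + 3 + 0 + 2 + 1 + 0 + 3 = 12

12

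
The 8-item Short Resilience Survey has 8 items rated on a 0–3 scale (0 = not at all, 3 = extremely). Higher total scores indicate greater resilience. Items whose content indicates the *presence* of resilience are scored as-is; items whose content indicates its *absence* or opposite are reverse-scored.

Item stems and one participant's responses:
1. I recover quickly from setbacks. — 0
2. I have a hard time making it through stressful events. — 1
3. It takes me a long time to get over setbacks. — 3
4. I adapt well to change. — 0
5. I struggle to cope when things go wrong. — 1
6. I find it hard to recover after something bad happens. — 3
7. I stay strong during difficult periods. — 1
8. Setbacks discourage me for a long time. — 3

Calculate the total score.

Items 2, 3, 5, 6, 8 describe the absence/opposite of resilience → reverse-score.
reversed = (0+3) − raw = 3 − raw.
  item 1: 0
  item 2: 3 − 1 = 2
  item 3: 3 − 3 = 0
  item 4: 0
  item 5: 3 − 1 = 2
  item 6: 3 − 3 = 0
  item 7: 1
  item 8: 3 − 3 = 0
Total = 0 + 2 + 0 + 0 + 2 + 0 + 1 + 0 = 5

5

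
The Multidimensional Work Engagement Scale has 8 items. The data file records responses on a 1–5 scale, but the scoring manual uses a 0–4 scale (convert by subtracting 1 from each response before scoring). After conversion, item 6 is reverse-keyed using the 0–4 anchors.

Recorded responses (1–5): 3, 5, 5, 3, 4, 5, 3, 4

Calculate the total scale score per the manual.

Convert to 0–4: 2, 4, 4, 2, 3, 4, 2, 3
Reverse-coded (reverse-coded value = 4 − response):
  item 6: 4 − 4 = 0
Scored: 2, 4, 4, 2, 3, 0, 2, 3
Total = 20

20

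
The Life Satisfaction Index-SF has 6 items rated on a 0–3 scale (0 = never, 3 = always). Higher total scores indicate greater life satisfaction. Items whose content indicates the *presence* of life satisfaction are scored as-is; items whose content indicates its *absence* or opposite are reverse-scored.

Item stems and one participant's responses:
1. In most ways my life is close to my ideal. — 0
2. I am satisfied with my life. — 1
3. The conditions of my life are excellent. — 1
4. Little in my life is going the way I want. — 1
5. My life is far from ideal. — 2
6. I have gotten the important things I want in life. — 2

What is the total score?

Items 4, 5 describe the absence/opposite of life satisfaction → reverse-score.
on a 0–3 scale, reversed = 3 − raw.
  item 1: 0
  item 2: 1
  item 3: 1
  item 4: 3 − 1 = 2
  item 5: 3 − 2 = 1
  item 6: 2
Total = 0 + 1 + 1 + 2 + 1 + 2 = 7

7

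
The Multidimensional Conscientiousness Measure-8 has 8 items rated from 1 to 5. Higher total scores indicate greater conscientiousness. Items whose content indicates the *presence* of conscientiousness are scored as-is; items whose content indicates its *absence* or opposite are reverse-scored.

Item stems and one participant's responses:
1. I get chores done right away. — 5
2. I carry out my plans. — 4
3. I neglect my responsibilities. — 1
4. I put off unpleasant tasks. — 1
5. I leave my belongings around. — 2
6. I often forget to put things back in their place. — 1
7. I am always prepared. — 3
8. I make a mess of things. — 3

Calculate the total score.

Items 3, 4, 5, 6, 8 describe the absence/opposite of conscientiousness → reverse-score.
reverse-coded value = 6 − response.
  item 1: 5
  item 2: 4
  item 3: 6 − 1 = 5
  item 4: 6 − 1 = 5
  item 5: 6 − 2 = 4
  item 6: 6 − 1 = 5
  item 7: 3
  item 8: 6 − 3 = 3
Total = 5 + 4 + 5 + 5 + 4 + 5 + 3 + 3 = 34

34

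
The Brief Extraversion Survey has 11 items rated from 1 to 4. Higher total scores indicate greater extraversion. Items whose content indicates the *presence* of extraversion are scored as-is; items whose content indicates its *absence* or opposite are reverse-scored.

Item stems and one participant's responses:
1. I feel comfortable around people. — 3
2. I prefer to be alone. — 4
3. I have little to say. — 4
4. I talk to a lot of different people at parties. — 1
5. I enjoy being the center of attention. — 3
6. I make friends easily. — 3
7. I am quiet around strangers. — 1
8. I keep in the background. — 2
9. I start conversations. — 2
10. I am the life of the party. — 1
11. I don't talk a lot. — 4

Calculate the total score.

23

Items 2, 3, 7, 8, 11 describe the absence/opposite of extraversion → reverse-score.
reversed = (1+4) − raw = 5 − raw.
  item 1: 3
  item 2: 5 − 4 = 1
  item 3: 5 − 4 = 1
  item 4: 1
  item 5: 3
  item 6: 3
  item 7: 5 − 1 = 4
  item 8: 5 − 2 = 3
  item 9: 2
  item 10: 1
  item 11: 5 − 4 = 1
Total = 3 + 1 + 1 + 1 + 3 + 3 + 4 + 3 + 2 + 1 + 1 = 23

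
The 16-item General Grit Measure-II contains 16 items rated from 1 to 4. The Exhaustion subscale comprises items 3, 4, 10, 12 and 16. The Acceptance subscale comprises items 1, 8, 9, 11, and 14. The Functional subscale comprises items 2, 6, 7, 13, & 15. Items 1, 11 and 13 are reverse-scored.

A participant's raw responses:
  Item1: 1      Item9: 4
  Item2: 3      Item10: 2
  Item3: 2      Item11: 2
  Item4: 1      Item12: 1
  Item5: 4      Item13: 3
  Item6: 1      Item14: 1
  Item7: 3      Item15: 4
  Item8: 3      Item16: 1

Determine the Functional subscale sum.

Functional items: 2, 6, 7, 13, 15.
Of these, item 13 is reverse-scored; reversed = (1+4) − raw = 5 − raw.
  item 2: 3
  item 6: 1
  item 7: 3
  item 13: 5 − 3 = 2
  item 15: 4
Sum = 3 + 1 + 3 + 2 + 4 = 13

13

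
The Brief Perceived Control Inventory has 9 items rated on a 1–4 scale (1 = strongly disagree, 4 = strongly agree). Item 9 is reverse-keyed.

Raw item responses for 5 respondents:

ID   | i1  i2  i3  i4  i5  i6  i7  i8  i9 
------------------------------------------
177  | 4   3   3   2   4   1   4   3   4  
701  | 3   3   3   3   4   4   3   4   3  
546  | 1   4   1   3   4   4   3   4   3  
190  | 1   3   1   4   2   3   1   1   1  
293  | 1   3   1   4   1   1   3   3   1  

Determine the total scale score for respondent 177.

Respondent 177 raw: 4, 3, 3, 2, 4, 1, 4, 3, 4.
Reverse-coded (on a 1–4 scale, reversed = 5 − raw):
  item 1: 4
  item 2: 3
  item 3: 3
  item 4: 2
  item 5: 4
  item 6: 1
  item 7: 4
  item 8: 3
  item 9: 5 − 4 = 1
Sum = 4 + 3 + 3 + 2 + 4 + 1 + 4 + 3 + 1 = 25

25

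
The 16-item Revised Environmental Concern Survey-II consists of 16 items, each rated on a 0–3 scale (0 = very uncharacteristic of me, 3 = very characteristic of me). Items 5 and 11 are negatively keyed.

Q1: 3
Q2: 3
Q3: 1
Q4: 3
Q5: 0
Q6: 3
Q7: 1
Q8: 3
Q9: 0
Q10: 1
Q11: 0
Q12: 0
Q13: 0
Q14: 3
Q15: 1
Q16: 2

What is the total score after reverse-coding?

Negatively keyed items use 3 − raw:
  item 5: 3 − 0 = 3
  item 11: 3 − 0 = 3
Scored items: 3, 3, 1, 3, 3, 3, 1, 3, 0, 1, 3, 0, 0, 3, 1, 2
Total = 3 + 3 + 1 + 3 + 3 + 3 + 1 + 3 + 0 + 1 + 3 + 0 + 0 + 3 + 1 + 2 = 30

30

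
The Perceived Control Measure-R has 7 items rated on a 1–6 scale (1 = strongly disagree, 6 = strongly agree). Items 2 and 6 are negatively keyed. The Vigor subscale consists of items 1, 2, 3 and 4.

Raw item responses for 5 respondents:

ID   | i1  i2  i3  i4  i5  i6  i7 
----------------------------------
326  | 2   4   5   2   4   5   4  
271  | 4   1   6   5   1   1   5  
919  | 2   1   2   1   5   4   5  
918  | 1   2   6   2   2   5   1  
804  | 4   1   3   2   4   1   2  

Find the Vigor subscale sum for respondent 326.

12

Respondent 326 raw: 2, 4, 5, 2, 4, 5, 4.
Vigor items: 1, 2, 3, 4.
Reverse-coded (reversed = (1+6) − raw = 7 − raw):
  item 1: 2
  item 2: 7 − 4 = 3
  item 3: 5
  item 4: 2
Sum = 2 + 3 + 5 + 2 = 12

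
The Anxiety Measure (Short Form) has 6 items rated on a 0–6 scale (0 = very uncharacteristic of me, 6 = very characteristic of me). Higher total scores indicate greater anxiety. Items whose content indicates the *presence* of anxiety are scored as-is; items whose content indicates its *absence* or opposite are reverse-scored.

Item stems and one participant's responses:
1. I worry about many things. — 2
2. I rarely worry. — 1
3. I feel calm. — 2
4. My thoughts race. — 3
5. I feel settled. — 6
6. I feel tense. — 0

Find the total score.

14

Items 2, 3, 5 describe the absence/opposite of anxiety → reverse-score.
reverse-coded value = 6 − response.
  item 1: 2
  item 2: 6 − 1 = 5
  item 3: 6 − 2 = 4
  item 4: 3
  item 5: 6 − 6 = 0
  item 6: 0
Total = 2 + 5 + 4 + 3 + 0 + 0 = 14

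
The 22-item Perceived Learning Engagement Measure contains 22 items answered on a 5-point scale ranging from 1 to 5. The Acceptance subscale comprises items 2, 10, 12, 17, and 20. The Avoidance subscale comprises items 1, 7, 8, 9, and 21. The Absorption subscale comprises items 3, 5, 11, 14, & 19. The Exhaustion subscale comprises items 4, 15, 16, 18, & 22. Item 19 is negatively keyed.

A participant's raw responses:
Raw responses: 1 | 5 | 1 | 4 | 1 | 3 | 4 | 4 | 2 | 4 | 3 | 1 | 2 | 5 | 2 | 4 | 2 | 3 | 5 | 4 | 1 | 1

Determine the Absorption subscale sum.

Absorption items: 3, 5, 11, 14, 19.
Of these, item 19 is negatively keyed; on a 1–5 scale, reversed = 6 − raw.
  item 3: 1
  item 5: 1
  item 11: 3
  item 14: 5
  item 19: 6 − 5 = 1
Sum = 1 + 1 + 3 + 5 + 1 = 11

11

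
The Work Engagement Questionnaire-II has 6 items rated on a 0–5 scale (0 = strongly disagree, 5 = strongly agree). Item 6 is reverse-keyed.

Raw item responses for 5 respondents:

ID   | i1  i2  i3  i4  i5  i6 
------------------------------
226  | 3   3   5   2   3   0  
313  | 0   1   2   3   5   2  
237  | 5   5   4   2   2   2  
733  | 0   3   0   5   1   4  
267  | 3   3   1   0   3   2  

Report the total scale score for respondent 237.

21

Respondent 237 raw: 5, 5, 4, 2, 2, 2.
Reverse-coded (reverse-coded value = 5 − response):
  item 1: 5
  item 2: 5
  item 3: 4
  item 4: 2
  item 5: 2
  item 6: 5 − 2 = 3
Sum = 5 + 5 + 4 + 2 + 2 + 3 = 21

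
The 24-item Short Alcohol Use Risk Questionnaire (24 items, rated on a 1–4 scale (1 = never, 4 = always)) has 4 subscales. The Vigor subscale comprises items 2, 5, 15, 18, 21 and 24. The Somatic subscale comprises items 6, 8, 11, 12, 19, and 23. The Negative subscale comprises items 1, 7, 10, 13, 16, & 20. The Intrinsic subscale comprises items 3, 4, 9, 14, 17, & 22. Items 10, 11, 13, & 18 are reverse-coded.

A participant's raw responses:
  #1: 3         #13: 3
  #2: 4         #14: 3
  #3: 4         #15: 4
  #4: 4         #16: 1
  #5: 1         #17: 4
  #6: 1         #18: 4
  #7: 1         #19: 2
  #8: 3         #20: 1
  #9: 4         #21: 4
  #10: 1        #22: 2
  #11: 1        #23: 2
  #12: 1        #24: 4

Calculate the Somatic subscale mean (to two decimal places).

Somatic items: 6, 8, 11, 12, 19, 23.
Of these, item 11 is reverse-coded; reversed = (1+4) − raw = 5 − raw.
  item 6: 1
  item 8: 3
  item 11: 5 − 1 = 4
  item 12: 1
  item 19: 2
  item 23: 2
Sum = 1 + 3 + 4 + 1 + 2 + 2 = 13
Mean = 13 / 6 = 2.17

2.17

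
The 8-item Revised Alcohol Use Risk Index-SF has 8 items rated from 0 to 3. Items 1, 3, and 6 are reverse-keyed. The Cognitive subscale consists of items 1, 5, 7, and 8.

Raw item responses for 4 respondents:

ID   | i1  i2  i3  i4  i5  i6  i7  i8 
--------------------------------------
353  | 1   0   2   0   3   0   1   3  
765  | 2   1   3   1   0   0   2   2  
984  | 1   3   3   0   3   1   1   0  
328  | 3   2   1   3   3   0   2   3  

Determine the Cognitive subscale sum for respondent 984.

Respondent 984 raw: 1, 3, 3, 0, 3, 1, 1, 0.
Cognitive items: 1, 5, 7, 8.
Reverse-coded (reversed = (0+3) − raw = 3 − raw):
  item 1: 3 − 1 = 2
  item 5: 3
  item 7: 1
  item 8: 0
Sum = 2 + 3 + 1 + 0 = 6

6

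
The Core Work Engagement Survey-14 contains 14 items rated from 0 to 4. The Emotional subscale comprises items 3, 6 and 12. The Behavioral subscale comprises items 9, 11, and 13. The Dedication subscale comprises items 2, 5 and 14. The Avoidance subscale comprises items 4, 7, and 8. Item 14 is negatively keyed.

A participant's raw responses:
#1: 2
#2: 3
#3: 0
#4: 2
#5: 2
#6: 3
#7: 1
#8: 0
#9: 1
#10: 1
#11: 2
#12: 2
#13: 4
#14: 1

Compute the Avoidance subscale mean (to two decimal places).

1.00

Avoidance items: 4, 7, 8.
  item 4: 2
  item 7: 1
  item 8: 0
Sum = 2 + 1 + 0 = 3
Mean = 3 / 3 = 1.00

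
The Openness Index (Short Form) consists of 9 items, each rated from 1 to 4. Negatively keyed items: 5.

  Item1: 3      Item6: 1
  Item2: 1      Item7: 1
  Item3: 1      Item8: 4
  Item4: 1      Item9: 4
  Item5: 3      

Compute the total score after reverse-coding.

Reversing item 5 with 5 − raw:
Total = 3 + 1 + 1 + 1 + (5−3) + 1 + 1 + 4 + 4
      = 3 + 1 + 1 + 1 + 2 + 1 + 1 + 4 + 4 = 18

18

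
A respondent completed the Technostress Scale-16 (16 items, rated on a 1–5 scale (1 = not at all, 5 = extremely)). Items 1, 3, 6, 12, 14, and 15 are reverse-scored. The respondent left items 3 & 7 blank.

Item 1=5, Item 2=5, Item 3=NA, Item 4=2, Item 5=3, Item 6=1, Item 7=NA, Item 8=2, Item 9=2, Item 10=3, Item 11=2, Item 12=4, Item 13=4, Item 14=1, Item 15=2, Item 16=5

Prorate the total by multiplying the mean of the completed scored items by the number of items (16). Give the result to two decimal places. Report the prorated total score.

51.43

Reverse-coded (on a 1–5 scale, reversed = 6 − raw):
  item 1: 6 − 5 = 1
  item 6: 6 − 1 = 5
  item 12: 6 − 4 = 2
  item 14: 6 − 1 = 5
  item 15: 6 − 2 = 4
Completed scored items (14 of 16): 1, 5, 2, 3, 5, 2, 2, 3, 2, 2, 4, 5, 4, 5; sum = 45.
Person mean = 45 / 14 ≈ 3.2143
Prorated total = (45 / 14) × 16 = 51.43 (to 2 dp)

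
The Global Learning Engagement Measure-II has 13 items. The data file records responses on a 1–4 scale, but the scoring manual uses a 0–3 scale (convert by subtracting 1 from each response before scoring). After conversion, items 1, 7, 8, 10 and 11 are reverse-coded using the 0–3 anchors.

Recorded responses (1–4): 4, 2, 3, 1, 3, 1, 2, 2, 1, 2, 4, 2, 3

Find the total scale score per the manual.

Convert to 0–3: 3, 1, 2, 0, 2, 0, 1, 1, 0, 1, 3, 1, 2
Reverse-coded (reversed = (0+3) − raw = 3 − raw):
  item 1: 3 − 3 = 0
  item 7: 3 − 1 = 2
  item 8: 3 − 1 = 2
  item 10: 3 − 1 = 2
  item 11: 3 − 3 = 0
Scored: 0, 1, 2, 0, 2, 0, 2, 2, 0, 2, 0, 1, 2
Total = 14

14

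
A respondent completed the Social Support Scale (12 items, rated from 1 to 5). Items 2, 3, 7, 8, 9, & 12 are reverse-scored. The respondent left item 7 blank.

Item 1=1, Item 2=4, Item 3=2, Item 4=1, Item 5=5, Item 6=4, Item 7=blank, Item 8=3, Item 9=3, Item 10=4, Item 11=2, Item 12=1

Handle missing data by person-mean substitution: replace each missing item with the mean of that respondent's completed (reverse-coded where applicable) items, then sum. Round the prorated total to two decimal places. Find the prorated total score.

Reverse-coded (on a 1–5 scale, reversed = 6 − raw):
  item 2: 6 − 4 = 2
  item 3: 6 − 2 = 4
  item 8: 6 − 3 = 3
  item 9: 6 − 3 = 3
  item 12: 6 − 1 = 5
Completed scored items (11 of 12): 1, 2, 4, 1, 5, 4, 3, 3, 4, 2, 5; sum = 34.
Person mean = 34 / 11 ≈ 3.0909
Prorated total = (34 / 11) × 12 = 37.09 (to 2 dp)

37.09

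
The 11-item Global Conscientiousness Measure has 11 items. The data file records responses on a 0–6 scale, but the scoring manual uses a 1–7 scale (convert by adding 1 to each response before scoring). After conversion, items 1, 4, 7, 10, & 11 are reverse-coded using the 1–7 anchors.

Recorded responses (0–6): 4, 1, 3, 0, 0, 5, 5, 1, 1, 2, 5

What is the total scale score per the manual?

Convert to 1–7: 5, 2, 4, 1, 1, 6, 6, 2, 2, 3, 6
Reverse-coded (reverse-coded value = 8 − response):
  item 1: 8 − 5 = 3
  item 4: 8 − 1 = 7
  item 7: 8 − 6 = 2
  item 10: 8 − 3 = 5
  item 11: 8 − 6 = 2
Scored: 3, 2, 4, 7, 1, 6, 2, 2, 2, 5, 2
Total = 36

36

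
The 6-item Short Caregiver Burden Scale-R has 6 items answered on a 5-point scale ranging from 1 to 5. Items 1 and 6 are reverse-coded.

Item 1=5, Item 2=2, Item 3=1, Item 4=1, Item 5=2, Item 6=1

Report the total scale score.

Reverse-coded items (reverse-coded value = 6 − response):
  item 1: 6 − 5 = 1
  item 6: 6 − 1 = 5
Scored responses: 1, 2, 1, 1, 2, 5
Total = 1 + 2 + 1 + 1 + 2 + 5 = 12

12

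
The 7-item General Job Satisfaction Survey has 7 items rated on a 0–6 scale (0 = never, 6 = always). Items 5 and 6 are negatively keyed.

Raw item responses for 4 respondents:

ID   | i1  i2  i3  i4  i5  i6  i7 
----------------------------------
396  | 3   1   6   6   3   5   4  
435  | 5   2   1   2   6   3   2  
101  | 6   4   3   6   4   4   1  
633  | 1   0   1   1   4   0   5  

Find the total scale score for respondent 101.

24

Respondent 101 raw: 6, 4, 3, 6, 4, 4, 1.
Reverse-coded (reversed = (0+6) − raw = 6 − raw):
  item 1: 6
  item 2: 4
  item 3: 3
  item 4: 6
  item 5: 6 − 4 = 2
  item 6: 6 − 4 = 2
  item 7: 1
Sum = 6 + 4 + 3 + 6 + 2 + 2 + 1 = 24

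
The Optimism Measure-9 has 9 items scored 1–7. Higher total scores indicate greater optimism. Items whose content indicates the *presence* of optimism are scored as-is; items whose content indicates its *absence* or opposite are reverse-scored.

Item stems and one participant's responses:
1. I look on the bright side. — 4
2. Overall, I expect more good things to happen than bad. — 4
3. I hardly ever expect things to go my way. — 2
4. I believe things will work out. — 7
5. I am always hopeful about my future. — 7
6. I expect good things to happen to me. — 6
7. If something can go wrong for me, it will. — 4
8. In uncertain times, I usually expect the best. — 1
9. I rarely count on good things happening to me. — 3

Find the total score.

44

Items 3, 7, 9 describe the absence/opposite of optimism → reverse-score.
reversed = (1+7) − raw = 8 − raw.
  item 1: 4
  item 2: 4
  item 3: 8 − 2 = 6
  item 4: 7
  item 5: 7
  item 6: 6
  item 7: 8 − 4 = 4
  item 8: 1
  item 9: 8 − 3 = 5
Total = 4 + 4 + 6 + 7 + 7 + 6 + 4 + 1 + 5 = 44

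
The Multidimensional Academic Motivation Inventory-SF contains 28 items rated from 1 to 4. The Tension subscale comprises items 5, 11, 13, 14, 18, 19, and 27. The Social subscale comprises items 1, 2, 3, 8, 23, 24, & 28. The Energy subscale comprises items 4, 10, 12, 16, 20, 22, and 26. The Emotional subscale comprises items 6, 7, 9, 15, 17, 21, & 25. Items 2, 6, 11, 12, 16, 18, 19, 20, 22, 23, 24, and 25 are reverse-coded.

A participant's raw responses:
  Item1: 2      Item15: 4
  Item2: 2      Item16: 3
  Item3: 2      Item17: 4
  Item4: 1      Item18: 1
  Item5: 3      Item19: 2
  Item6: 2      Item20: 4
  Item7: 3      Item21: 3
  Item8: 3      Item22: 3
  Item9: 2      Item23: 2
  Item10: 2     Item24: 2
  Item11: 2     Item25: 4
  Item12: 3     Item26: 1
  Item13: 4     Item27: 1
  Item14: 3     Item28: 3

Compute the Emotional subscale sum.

20

Emotional items: 6, 7, 9, 15, 17, 21, 25.
Of these, items 6 and 25 are reverse-coded; reversed = (1+4) − raw = 5 − raw.
  item 6: 5 − 2 = 3
  item 7: 3
  item 9: 2
  item 15: 4
  item 17: 4
  item 21: 3
  item 25: 5 − 4 = 1
Sum = 3 + 3 + 2 + 4 + 4 + 3 + 1 = 20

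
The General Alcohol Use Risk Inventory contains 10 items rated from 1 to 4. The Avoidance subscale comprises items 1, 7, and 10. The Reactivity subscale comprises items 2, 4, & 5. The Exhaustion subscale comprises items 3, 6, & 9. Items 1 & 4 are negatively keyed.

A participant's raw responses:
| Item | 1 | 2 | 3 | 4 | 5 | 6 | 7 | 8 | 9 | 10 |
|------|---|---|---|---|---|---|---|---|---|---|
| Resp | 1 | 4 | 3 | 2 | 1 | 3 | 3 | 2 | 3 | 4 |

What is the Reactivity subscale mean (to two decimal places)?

Reactivity items: 2, 4, 5.
Of these, item 4 is negatively keyed; reverse-coded value = 5 − response.
  item 2: 4
  item 4: 5 − 2 = 3
  item 5: 1
Sum = 4 + 3 + 1 = 8
Mean = 8 / 3 = 2.67

2.67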